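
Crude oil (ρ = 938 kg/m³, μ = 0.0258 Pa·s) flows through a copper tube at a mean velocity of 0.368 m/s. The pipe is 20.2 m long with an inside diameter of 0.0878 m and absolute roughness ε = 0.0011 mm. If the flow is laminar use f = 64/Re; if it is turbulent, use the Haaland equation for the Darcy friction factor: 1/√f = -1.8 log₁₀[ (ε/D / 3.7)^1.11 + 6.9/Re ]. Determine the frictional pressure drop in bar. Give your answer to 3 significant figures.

ΔP ≈ 0.00796 bar

Reynolds number Re = ρVD/μ = 938 · 0.368 · 0.0878 / 0.0258 = 1175.
Re < 2300 → laminar flow, so f = 64/Re = 64/1175 = 0.05448 (the turbulent correlation is not needed).
Darcy-Weisbach: ΔP = f(L/D)(ρV²/2) = 0.05448·(20.2/0.0878)·(938·0.368²/2) = 0.05448·230.1·63.51 = 796.1 Pa.
ΔP = 796.1 Pa = 0.00796 bar.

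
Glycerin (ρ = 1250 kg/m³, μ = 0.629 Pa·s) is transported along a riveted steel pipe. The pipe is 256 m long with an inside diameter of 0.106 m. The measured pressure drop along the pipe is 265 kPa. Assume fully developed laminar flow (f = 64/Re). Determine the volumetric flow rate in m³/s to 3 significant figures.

Q ≈ 0.00510 m³/s

For laminar flow, f = 64/Re with Re = ρVD/μ, so Darcy-Weisbach reduces to ΔP = 32μLV/D². Solving for V: V = ΔP·D²/(32μL) = 2.65e+05·(0.106)²/(32·0.629·256) = 0.5779 m/s.
Check: Re = ρVD/μ = 1250·0.5779·0.106/0.629 = 121.7 < 2300, so the laminar assumption holds.
Q = V·A = 0.5779·(π/4·0.106²) = 0.005099 m³/s = 0.00510 m³/s.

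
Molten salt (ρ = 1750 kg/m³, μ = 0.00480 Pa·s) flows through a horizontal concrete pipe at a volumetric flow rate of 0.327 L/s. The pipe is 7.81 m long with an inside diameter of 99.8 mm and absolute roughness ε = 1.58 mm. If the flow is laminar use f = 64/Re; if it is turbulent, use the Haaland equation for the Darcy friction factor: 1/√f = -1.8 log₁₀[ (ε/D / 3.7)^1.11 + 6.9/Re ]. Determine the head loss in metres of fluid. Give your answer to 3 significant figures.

h_f ≈ 2.93×10^-4 m

Q = 0.327 L/s = 0.327/1000 = 0.000327 m³/s.
Cross-sectional area A = πD²/4 = π(0.0998)²/4 = 0.007823 m²; mean velocity V = Q/A = 0.000327/0.007823 = 0.0418 m/s.
Reynolds number Re = ρVD/μ = 1750 · 0.0418 · 0.0998 / 0.0048 = 1521.
Re < 2300 → laminar flow, so f = 64/Re = 64/1521 = 0.04208 (the turbulent correlation is not needed).
Darcy-Weisbach: ΔP = f(L/D)(ρV²/2) = 0.04208·(7.81/0.0998)·(1750·0.0418²/2) = 0.04208·78.26·1.529 = 5.035 Pa.
Head loss h_f = ΔP/(ρg) = 5.035/(1750·9.81) = 2.93×10^-4 m.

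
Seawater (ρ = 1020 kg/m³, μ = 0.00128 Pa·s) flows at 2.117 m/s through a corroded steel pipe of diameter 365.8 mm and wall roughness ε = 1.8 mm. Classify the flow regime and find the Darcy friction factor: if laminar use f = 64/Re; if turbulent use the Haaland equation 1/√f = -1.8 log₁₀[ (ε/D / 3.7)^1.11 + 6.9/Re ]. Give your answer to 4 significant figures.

Re = ρVD/μ = 1020·2.117·0.3658/0.00128 = 6.171e+05.
Re > 4000 → turbulent. ε/D = 0.0018/0.3658 = 0.00492; Haaland: 1/√f = -1.8 log₁₀[0.000642 + 1.12e-05] = 5.733, so f = 0.03042.

f ≈ 0.03042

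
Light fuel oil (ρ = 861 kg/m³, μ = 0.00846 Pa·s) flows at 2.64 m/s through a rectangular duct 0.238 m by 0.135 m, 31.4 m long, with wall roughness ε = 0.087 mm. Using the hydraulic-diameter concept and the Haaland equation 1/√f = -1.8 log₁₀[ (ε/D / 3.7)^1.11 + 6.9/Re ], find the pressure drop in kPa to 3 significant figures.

ΔP ≈ 12.3 kPa

Hydraulic diameter D_h = 4A/P = 4·(0.238·0.135)/(2·(0.238+0.135)) = 0.1285/0.746 = 0.1723 m.
Re = ρVD_h/μ = 861·2.64·0.1723/0.00846 = 4.629e+04.
ε/D_h = 8.7e-05/0.1723 = 0.000505; Haaland gives 1/√f = -1.8 log₁₀[5.13e-05+0.000149] = 6.657, so f = 0.02257.
ΔP = f(L/D_h)(ρV²/2) = 0.02257·31.4/0.1723·3000 = 1.234e+04 Pa.
ΔP = 12.3 kPa.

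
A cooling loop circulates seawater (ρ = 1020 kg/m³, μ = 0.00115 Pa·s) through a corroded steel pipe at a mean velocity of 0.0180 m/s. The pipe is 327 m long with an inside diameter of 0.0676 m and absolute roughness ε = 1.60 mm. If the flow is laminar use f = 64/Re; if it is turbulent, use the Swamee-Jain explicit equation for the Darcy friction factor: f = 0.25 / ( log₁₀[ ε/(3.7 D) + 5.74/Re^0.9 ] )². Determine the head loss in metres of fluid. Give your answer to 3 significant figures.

Reynolds number Re = ρVD/μ = 1020 · 0.018 · 0.0676 / 0.00115 = 1079.
Re < 2300 → laminar flow, so f = 64/Re = 64/1079 = 0.0593 (the turbulent correlation is not needed).
Darcy-Weisbach: ΔP = f(L/D)(ρV²/2) = 0.0593·(327/0.0676)·(1020·0.018²/2) = 0.0593·4837·0.1652 = 47.4 Pa.
Head loss h_f = ΔP/(ρg) = 47.4/(1020·9.81) = 0.00474 m.

h_f ≈ 0.00474 m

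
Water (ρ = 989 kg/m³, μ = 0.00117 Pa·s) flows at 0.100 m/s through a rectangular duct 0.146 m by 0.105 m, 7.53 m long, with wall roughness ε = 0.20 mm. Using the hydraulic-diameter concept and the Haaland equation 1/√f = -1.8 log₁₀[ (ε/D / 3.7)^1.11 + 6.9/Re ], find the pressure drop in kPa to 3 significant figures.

ΔP ≈ 0.0100 kPa

Hydraulic diameter D_h = 4A/P = 4·(0.146·0.105)/(2·(0.146+0.105)) = 0.06132/0.502 = 0.1222 m.
Re = ρVD_h/μ = 989·0.1·0.1222/0.00117 = 1.033e+04.
ε/D_h = 0.0002/0.1222 = 0.00164; Haaland gives 1/√f = -1.8 log₁₀[0.000189+0.000668] = 5.52, so f = 0.03282.
ΔP = f(L/D_h)(ρV²/2) = 0.03282·7.53/0.1222·4.945 = 10 Pa.
ΔP = 0.0100 kPa.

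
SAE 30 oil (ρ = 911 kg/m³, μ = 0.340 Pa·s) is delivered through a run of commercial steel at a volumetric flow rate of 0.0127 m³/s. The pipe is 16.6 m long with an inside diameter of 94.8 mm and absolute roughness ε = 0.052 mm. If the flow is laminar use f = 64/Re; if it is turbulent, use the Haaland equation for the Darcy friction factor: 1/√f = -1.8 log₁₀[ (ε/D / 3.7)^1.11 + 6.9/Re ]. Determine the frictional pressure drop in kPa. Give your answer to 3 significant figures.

Cross-sectional area A = πD²/4 = π(0.0948)²/4 = 0.007058 m²; mean velocity V = Q/A = 0.0127/0.007058 = 1.799 m/s.
Reynolds number Re = ρVD/μ = 911 · 1.799 · 0.0948 / 0.34 = 457.
Re < 2300 → laminar flow, so f = 64/Re = 64/457 = 0.14 (the turbulent correlation is not needed).
Darcy-Weisbach: ΔP = f(L/D)(ρV²/2) = 0.14·(16.6/0.0948)·(911·1.799²/2) = 0.14·175.1·1475 = 3.616e+04 Pa.
ΔP = 3.616e+04 Pa = 36.2 kPa.

ΔP ≈ 36.2 kPa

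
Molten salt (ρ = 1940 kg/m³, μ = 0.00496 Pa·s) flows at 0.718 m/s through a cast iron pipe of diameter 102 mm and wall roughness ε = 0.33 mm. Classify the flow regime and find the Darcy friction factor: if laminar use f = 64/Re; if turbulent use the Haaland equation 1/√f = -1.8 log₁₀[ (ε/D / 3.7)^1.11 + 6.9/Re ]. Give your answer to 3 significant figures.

f ≈ 0.0303

Re = ρVD/μ = 1940·0.718·0.102/0.00496 = 2.864e+04.
Re > 4000 → turbulent. ε/D = 0.00033/0.102 = 0.00324; Haaland: 1/√f = -1.8 log₁₀[0.000403 + 0.000241] = 5.744, so f = 0.03031.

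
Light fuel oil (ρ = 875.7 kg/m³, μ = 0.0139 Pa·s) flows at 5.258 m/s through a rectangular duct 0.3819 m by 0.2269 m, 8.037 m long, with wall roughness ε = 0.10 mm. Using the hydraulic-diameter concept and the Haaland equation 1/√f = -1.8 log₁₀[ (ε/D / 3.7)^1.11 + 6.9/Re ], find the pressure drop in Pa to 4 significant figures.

ΔP ≈ 6697 Pa

Hydraulic diameter D_h = 4A/P = 4·(0.3819·0.2269)/(2·(0.3819+0.2269)) = 0.3466/1.218 = 0.2847 m.
Re = ρVD_h/μ = 875.7·5.258·0.2847/0.0139 = 9.43e+04.
ε/D_h = 0.0001/0.2847 = 0.000351; Haaland gives 1/√f = -1.8 log₁₀[3.43e-05+7.32e-05] = 7.144, so f = 0.01959.
ΔP = f(L/D_h)(ρV²/2) = 0.01959·8.037/0.2847·1.211e+04 = 6697 Pa.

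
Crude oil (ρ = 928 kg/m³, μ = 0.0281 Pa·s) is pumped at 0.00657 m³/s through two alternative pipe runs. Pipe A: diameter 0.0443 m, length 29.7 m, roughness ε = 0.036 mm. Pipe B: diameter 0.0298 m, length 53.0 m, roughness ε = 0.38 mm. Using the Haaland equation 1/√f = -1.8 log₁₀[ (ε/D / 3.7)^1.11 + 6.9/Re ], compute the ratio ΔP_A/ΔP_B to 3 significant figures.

ΔP_A/ΔP_B ≈ 0.0604

Pipe A: V = Q/A = 0.00657/0.001541 = 4.263 m/s; Re = 6236; ε/D = 0.000813; Haaland → f = 0.03612; ΔP_A = f(L/D)(ρV²/2) = 2.041e+05 Pa.
Pipe B: V = Q/A = 0.00657/0.0006975 = 9.42 m/s; Re = 9270; ε/D = 0.0128; Haaland → f = 0.04614; ΔP_B = f(L/D)(ρV²/2) = 3.378e+06 Pa.
ΔP_A/ΔP_B = 2.041e+05/3.378e+06 = 0.0604.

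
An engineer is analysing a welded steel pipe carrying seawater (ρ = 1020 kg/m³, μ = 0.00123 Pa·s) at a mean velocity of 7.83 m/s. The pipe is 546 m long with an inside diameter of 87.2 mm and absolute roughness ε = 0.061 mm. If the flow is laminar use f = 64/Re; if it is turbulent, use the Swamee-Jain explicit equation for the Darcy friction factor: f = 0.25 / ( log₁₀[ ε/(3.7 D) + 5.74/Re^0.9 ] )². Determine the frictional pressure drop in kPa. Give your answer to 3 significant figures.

Reynolds number Re = ρVD/μ = 1020 · 7.83 · 0.0872 / 0.00123 = 5.662e+05.
Re > 4000 → turbulent. Relative roughness ε/D = 6.1e-05/0.0872 = 0.0007. Swamee-Jain: f = 0.25/(log₁₀[0.0007/3.7 + 5.74/5.662e+05^0.9])² = 0.25/(log₁₀[0.000189 + 3.81e-05])² = 0.25/(-3.644)² = 0.01883.
Darcy-Weisbach: ΔP = f(L/D)(ρV²/2) = 0.01883·(546/0.0872)·(1020·7.83²/2) = 0.01883·6261·3.127e+04 = 3.687e+06 Pa.
ΔP = 3.687e+06 Pa = 3690 kPa.

ΔP ≈ 3690 kPa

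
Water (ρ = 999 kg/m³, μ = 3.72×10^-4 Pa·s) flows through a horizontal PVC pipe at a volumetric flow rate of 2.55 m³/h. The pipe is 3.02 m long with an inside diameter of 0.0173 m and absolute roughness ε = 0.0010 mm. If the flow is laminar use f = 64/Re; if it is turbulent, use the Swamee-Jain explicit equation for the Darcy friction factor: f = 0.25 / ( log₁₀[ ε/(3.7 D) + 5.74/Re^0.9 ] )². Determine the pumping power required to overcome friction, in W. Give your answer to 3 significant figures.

Q = 2.55 m³/h = 2.55/3600 = 0.0007083 m³/s.
Cross-sectional area A = πD²/4 = π(0.0173)²/4 = 0.0002351 m²; mean velocity V = Q/A = 0.0007083/0.0002351 = 3.013 m/s.
Reynolds number Re = ρVD/μ = 999 · 3.013 · 0.0173 / 0.000372 = 1.4e+05.
Re > 4000 → turbulent. Relative roughness ε/D = 1e-06/0.0173 = 5.78e-05. Swamee-Jain: f = 0.25/(log₁₀[5.78e-05/3.7 + 5.74/1.4e+05^0.9])² = 0.25/(log₁₀[1.56e-05 + 0.000134])² = 0.25/(-3.825)² = 0.01709.
Darcy-Weisbach: ΔP = f(L/D)(ρV²/2) = 0.01709·(3.02/0.0173)·(999·3.013²/2) = 0.01709·174.6·4536 = 1.353e+04 Pa.
Pumping power P = QΔP = 0.0007083·1.353e+04 = 9.585 W = 9.58 W.

P ≈ 9.58 W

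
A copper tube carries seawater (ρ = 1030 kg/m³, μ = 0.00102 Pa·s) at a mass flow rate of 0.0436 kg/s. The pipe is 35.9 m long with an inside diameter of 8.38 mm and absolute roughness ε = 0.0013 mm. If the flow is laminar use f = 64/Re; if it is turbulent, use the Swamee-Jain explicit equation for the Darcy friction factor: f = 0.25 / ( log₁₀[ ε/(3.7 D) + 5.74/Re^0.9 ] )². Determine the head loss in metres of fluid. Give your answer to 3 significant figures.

h_f ≈ 4.53 m

A = πD²/4 = π(0.00838)²/4 = 5.515e-05 m²; mean velocity V = ṁ/(ρA) = 0.0436/(1030 · 5.515e-05) = 0.7675 m/s.
Reynolds number Re = ρVD/μ = 1030 · 0.7675 · 0.00838 / 0.00102 = 6495.
Re > 4000 → turbulent. Relative roughness ε/D = 1.3e-06/0.00838 = 0.000155. Swamee-Jain: f = 0.25/(log₁₀[0.000155/3.7 + 5.74/6495^0.9])² = 0.25/(log₁₀[4.19e-05 + 0.00213])² = 0.25/(-2.664)² = 0.03523.
Darcy-Weisbach: ΔP = f(L/D)(ρV²/2) = 0.03523·(35.9/0.00838)·(1030·0.7675²/2) = 0.03523·4284·303.4 = 4.578e+04 Pa.
Head loss h_f = ΔP/(ρg) = 4.578e+04/(1030·9.81) = 4.53 m.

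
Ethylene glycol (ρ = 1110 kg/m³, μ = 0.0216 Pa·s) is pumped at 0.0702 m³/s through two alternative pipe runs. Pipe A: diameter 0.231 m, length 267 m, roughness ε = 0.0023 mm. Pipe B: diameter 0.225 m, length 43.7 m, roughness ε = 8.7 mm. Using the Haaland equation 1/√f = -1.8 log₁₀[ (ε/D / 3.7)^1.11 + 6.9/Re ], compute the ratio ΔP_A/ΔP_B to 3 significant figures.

Pipe A: V = Q/A = 0.0702/0.04191 = 1.675 m/s; Re = 1.988e+04; ε/D = 9.96e-06; Haaland → f = 0.0258; ΔP_A = f(L/D)(ρV²/2) = 4.643e+04 Pa.
Pipe B: V = Q/A = 0.0702/0.03976 = 1.766 m/s; Re = 2.041e+04; ε/D = 0.0387; Haaland → f = 0.06517; ΔP_B = f(L/D)(ρV²/2) = 2.19e+04 Pa.
ΔP_A/ΔP_B = 4.643e+04/2.19e+04 = 2.12.

ΔP_A/ΔP_B ≈ 2.12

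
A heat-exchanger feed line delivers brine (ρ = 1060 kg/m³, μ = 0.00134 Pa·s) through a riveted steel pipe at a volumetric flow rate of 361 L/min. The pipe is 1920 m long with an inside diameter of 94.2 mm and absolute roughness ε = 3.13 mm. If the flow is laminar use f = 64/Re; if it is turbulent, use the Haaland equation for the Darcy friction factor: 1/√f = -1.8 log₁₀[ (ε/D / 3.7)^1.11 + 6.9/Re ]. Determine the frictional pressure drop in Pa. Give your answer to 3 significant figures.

ΔP ≈ 485000 Pa

Q = 361 L/min = 361/60000 = 0.006017 m³/s.
Cross-sectional area A = πD²/4 = π(0.0942)²/4 = 0.006969 m²; mean velocity V = Q/A = 0.006017/0.006969 = 0.8633 m/s.
Reynolds number Re = ρVD/μ = 1060 · 0.8633 · 0.0942 / 0.00134 = 6.433e+04.
Re > 4000 → turbulent. Relative roughness ε/D = 0.00313/0.0942 = 0.0332. Haaland: 1/√f = -1.8 log₁₀[(0.0332/3.7)^1.11 + 6.9/6.433e+04] = -1.8 log₁₀[0.00535 + 0.000107] = 4.074, so f = 0.06026.
Darcy-Weisbach: ΔP = f(L/D)(ρV²/2) = 0.06026·(1920/0.0942)·(1060·0.8633²/2) = 0.06026·2.038e+04·395 = 4.851e+05 Pa.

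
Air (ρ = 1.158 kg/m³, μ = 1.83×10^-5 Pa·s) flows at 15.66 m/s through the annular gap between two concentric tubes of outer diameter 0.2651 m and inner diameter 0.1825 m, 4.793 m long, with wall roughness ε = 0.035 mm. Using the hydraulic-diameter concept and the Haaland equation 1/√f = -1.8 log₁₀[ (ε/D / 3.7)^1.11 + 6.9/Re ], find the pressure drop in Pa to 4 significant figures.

Hydraulic diameter D_h = 4A/P = D_o - D_i = 0.2651 - 0.1825 = 0.0826 m.
Re = ρVD_h/μ = 1.158·15.66·0.0826/1.83e-05 = 8.185e+04.
ε/D_h = 3.5e-05/0.0826 = 0.000424; Haaland gives 1/√f = -1.8 log₁₀[4.22e-05+8.43e-05] = 7.016, so f = 0.02031.
ΔP = f(L/D_h)(ρV²/2) = 0.02031·4.793/0.0826·142 = 167.4 Pa.

ΔP ≈ 167.4 Pa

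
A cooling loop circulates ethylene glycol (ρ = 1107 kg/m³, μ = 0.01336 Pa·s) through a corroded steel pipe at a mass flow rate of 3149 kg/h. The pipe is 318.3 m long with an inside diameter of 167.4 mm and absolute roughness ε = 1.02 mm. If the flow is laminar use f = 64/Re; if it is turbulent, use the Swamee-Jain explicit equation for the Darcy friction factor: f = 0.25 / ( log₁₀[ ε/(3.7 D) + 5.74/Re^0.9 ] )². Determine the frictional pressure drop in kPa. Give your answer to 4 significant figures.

ṁ = 3149 kg/h = 3149/3600 = 0.8747 kg/s.
A = πD²/4 = π(0.1674)²/4 = 0.02201 m²; mean velocity V = ṁ/(ρA) = 0.8747/(1107 · 0.02201) = 0.0359 m/s.
Reynolds number Re = ρVD/μ = 1107 · 0.0359 · 0.1674 / 0.0134 = 498.
Re < 2300 → laminar flow, so f = 64/Re = 64/498 = 0.1285 (the turbulent correlation is not needed).
Darcy-Weisbach: ΔP = f(L/D)(ρV²/2) = 0.1285·(318.3/0.1674)·(1107·0.0359²/2) = 0.1285·1901·0.7134 = 174.3 Pa.
ΔP = 174.3 Pa = 0.1743 kPa.

ΔP ≈ 0.1743 kPa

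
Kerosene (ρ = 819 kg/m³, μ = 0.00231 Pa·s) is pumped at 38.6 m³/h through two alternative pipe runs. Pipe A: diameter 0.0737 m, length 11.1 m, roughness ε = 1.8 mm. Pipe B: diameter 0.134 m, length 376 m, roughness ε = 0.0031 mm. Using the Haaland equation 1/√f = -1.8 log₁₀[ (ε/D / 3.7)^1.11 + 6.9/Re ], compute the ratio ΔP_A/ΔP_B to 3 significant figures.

Pipe A: V = Q/A = 0.01072/0.004266 = 2.513 m/s; Re = 6.567e+04; ε/D = 0.0244; Haaland → f = 0.05321; ΔP_A = f(L/D)(ρV²/2) = 2.073e+04 Pa.
Pipe B: V = Q/A = 0.01072/0.0141 = 0.7603 m/s; Re = 3.612e+04; ε/D = 2.31e-05; Haaland → f = 0.02236; ΔP_B = f(L/D)(ρV²/2) = 1.485e+04 Pa.
ΔP_A/ΔP_B = 2.073e+04/1.485e+04 = 1.40.

ΔP_A/ΔP_B ≈ 1.40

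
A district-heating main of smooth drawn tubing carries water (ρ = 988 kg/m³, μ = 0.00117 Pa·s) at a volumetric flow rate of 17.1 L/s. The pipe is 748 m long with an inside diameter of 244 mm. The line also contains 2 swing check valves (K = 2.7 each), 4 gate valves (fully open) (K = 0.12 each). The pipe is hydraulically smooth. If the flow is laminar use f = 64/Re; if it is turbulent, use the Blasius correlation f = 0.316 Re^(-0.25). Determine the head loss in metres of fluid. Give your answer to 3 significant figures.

Q = 17.1 L/s = 17.1/1000 = 0.0171 m³/s.
Cross-sectional area A = πD²/4 = π(0.244)²/4 = 0.04676 m²; mean velocity V = Q/A = 0.0171/0.04676 = 0.3657 m/s.
Reynolds number Re = ρVD/μ = 988 · 0.3657 · 0.244 / 0.00117 = 7.535e+04.
Re > 4000 → turbulent. Smooth-pipe (Blasius): f = 0.316 Re^(-0.25) = 0.316/(7.535e+04)^0.25 = 0.01907.
Total minor-loss coefficient ΣK = 2·2.7 + 4·0.12 = 5.88.
ΔP = [f·L/D + ΣK]·(ρV²/2) = [0.01907·748/0.244 + 5.88]·(988·0.3657²/2) = [58.47 + 5.88]·66.07 = 4251 Pa.
Head loss h_f = ΔP/(ρg) = 4251/(988·9.81) = 0.439 m.

h_f ≈ 0.439 m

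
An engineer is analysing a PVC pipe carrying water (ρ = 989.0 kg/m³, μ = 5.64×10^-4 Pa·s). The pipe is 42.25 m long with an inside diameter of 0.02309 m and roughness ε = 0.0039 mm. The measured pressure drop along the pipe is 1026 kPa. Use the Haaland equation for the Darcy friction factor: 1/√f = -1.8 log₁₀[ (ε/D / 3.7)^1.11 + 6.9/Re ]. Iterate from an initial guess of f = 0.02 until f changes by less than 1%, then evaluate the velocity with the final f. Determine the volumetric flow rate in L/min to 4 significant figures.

Rearranging Darcy-Weisbach: V = √(2·ΔP·D/(f·L·ρ)). With ε/D = 3.9e-06/0.02309 = 0.000169, iterate starting from f = 0.02:
  f = 0.02 → V = √(2·1.026e+06·0.02309/(0.02·42.25·989)) = 7.53 m/s; Re = ρVD/μ = 3.049e+05; f → 0.01578
  f = 0.01578 → V = 8.476 m/s; Re = 3.432e+05; f → 0.01557
  f = 0.01557 → V = 8.533 m/s; Re = 3.455e+05; f → 0.01556
Converged (Δf/f < 1%). With the final f = 0.01556: V = √(2·1.026e+06·0.02309/(0.01556·42.25·989)) = 8.537 m/s.
Q = V·A = 8.537·(π/4·0.02309²) = 0.003575 m³/s = 214.5 L/min.

Q ≈ 214.5 L/min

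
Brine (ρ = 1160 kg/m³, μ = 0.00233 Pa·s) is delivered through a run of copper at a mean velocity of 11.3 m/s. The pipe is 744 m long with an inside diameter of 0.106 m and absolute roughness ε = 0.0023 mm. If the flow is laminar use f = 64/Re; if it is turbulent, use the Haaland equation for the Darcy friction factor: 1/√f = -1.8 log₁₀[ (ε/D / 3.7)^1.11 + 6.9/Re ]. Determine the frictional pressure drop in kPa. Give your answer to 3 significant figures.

ΔP ≈ 6730 kPa

Reynolds number Re = ρVD/μ = 1160 · 11.3 · 0.106 / 0.00233 = 5.963e+05.
Re > 4000 → turbulent. Relative roughness ε/D = 2.3e-06/0.106 = 2.17e-05. Haaland: 1/√f = -1.8 log₁₀[(2.17e-05/3.7)^1.11 + 6.9/5.963e+05] = -1.8 log₁₀[1.56e-06 + 1.16e-05] = 8.787, so f = 0.01295.
Darcy-Weisbach: ΔP = f(L/D)(ρV²/2) = 0.01295·(744/0.106)·(1160·11.3²/2) = 0.01295·7019·7.406e+04 = 6.732e+06 Pa.
ΔP = 6.732e+06 Pa = 6730 kPa.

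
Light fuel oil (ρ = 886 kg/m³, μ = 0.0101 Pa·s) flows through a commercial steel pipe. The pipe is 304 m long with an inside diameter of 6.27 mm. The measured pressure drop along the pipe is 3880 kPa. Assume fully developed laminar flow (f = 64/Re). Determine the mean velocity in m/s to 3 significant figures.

V ≈ 1.55 m/s

For laminar flow, f = 64/Re with Re = ρVD/μ, so Darcy-Weisbach reduces to ΔP = 32μLV/D². Solving for V: V = ΔP·D²/(32μL) = 3.88e+06·(0.00627)²/(32·0.0101·304) = 1.552 m/s.
Check: Re = ρVD/μ = 886·1.552·0.00627/0.0101 = 853.9 < 2300, so the laminar assumption holds.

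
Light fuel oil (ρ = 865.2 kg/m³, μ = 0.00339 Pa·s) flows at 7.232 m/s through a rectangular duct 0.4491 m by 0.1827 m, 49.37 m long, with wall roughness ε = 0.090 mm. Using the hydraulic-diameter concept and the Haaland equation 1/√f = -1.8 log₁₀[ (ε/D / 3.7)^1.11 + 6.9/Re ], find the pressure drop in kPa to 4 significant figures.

ΔP ≈ 71.21 kPa

Hydraulic diameter D_h = 4A/P = 4·(0.4491·0.1827)/(2·(0.4491+0.1827)) = 0.3282/1.264 = 0.2597 m.
Re = ρVD_h/μ = 865.2·7.232·0.2597/0.00339 = 4.794e+05.
ε/D_h = 9e-05/0.2597 = 0.000347; Haaland gives 1/√f = -1.8 log₁₀[3.38e-05+1.44e-05] = 7.771, so f = 0.01656.
ΔP = f(L/D_h)(ρV²/2) = 0.01656·49.37/0.2597·2.263e+04 = 7.121e+04 Pa.
ΔP = 71.21 kPa.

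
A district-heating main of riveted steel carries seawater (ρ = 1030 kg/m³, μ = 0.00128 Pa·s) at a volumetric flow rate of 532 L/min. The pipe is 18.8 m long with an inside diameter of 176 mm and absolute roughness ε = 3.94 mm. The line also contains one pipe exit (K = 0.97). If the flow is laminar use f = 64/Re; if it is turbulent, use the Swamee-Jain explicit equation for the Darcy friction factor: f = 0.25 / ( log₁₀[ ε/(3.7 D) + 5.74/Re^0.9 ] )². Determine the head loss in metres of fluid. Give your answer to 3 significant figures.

h_f ≈ 0.0441 m

Q = 532 L/min = 532/60000 = 0.008867 m³/s.
Cross-sectional area A = πD²/4 = π(0.176)²/4 = 0.02433 m²; mean velocity V = Q/A = 0.008867/0.02433 = 0.3645 m/s.
Reynolds number Re = ρVD/μ = 1030 · 0.3645 · 0.176 / 0.00128 = 5.162e+04.
Re > 4000 → turbulent. Relative roughness ε/D = 0.00394/0.176 = 0.0224. Swamee-Jain: f = 0.25/(log₁₀[0.0224/3.7 + 5.74/5.162e+04^0.9])² = 0.25/(log₁₀[0.00605 + 0.000329])² = 0.25/(-2.195)² = 0.05188.
Total minor-loss coefficient ΣK = 1·0.97 = 0.97.
ΔP = [f·L/D + ΣK]·(ρV²/2) = [0.05188·18.8/0.176 + 0.97]·(1030·0.3645²/2) = [5.542 + 0.97]·68.41 = 445.4 Pa.
Head loss h_f = ΔP/(ρg) = 445.4/(1030·9.81) = 0.0441 m.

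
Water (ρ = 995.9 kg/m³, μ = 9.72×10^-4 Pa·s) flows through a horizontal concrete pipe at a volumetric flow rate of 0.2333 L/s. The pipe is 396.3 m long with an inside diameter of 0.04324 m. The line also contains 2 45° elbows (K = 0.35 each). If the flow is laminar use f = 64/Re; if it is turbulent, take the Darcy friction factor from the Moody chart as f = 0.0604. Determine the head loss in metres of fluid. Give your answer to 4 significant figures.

h_f ≈ 0.7131 m

Q = 0.2333 L/s = 0.2333/1000 = 0.0002333 m³/s.
Cross-sectional area A = πD²/4 = π(0.04324)²/4 = 0.001468 m²; mean velocity V = Q/A = 0.0002333/0.001468 = 0.1589 m/s.
Reynolds number Re = ρVD/μ = 995.9 · 0.1589 · 0.04324 / 0.000972 = 7039.
Re > 4000 → turbulent; use the Moody-chart value f = 0.0604.
Total minor-loss coefficient ΣK = 2·0.35 = 0.7.
ΔP = [f·L/D + ΣK]·(ρV²/2) = [0.0604·396.3/0.04324 + 0.7]·(995.9·0.1589²/2) = [553.6 + 0.7]·12.57 = 6967 Pa.
Head loss h_f = ΔP/(ρg) = 6967/(995.9·9.81) = 0.7131 m.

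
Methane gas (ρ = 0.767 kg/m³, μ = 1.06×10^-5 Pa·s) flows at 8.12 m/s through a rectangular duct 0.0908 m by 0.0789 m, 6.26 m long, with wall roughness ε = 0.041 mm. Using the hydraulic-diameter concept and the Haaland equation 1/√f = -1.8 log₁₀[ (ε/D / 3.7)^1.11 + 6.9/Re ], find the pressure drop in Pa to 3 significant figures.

ΔP ≈ 41.7 Pa

Hydraulic diameter D_h = 4A/P = 4·(0.0908·0.0789)/(2·(0.0908+0.0789)) = 0.02866/0.3394 = 0.08443 m.
Re = ρVD_h/μ = 0.767·8.12·0.08443/1.06e-05 = 4.961e+04.
ε/D_h = 4.1e-05/0.08443 = 0.000486; Haaland gives 1/√f = -1.8 log₁₀[4.91e-05+0.000139] = 6.706, so f = 0.02224.
ΔP = f(L/D_h)(ρV²/2) = 0.02224·6.26/0.08443·25.29 = 41.69 Pa.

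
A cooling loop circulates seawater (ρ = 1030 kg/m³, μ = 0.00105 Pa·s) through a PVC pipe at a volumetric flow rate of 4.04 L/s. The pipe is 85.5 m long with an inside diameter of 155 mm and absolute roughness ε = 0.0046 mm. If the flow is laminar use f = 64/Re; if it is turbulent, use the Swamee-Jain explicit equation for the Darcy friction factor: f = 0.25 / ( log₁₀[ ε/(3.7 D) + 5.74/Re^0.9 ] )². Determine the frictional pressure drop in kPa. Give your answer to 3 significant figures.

Q = 4.04 L/s = 4.04/1000 = 0.00404 m³/s.
Cross-sectional area A = πD²/4 = π(0.155)²/4 = 0.01887 m²; mean velocity V = Q/A = 0.00404/0.01887 = 0.2141 m/s.
Reynolds number Re = ρVD/μ = 1030 · 0.2141 · 0.155 / 0.00105 = 3.255e+04.
Re > 4000 → turbulent. Relative roughness ε/D = 4.6e-06/0.155 = 2.97e-05. Swamee-Jain: f = 0.25/(log₁₀[2.97e-05/3.7 + 5.74/3.255e+04^0.9])² = 0.25/(log₁₀[8.02e-06 + 0.000498])² = 0.25/(-3.296)² = 0.02302.
Darcy-Weisbach: ΔP = f(L/D)(ρV²/2) = 0.02302·(85.5/0.155)·(1030·0.2141²/2) = 0.02302·551.6·23.61 = 299.8 Pa.
ΔP = 299.8 Pa = 0.300 kPa.

ΔP ≈ 0.300 kPa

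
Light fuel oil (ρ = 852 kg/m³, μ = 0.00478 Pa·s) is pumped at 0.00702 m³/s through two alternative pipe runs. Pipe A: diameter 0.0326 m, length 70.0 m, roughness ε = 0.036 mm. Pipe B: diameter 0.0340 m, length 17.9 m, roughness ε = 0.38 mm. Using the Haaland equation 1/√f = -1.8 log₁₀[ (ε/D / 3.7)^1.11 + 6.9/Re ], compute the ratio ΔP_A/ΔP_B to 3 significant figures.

ΔP_A/ΔP_B ≈ 2.87

Pipe A: V = Q/A = 0.00702/0.0008347 = 8.41 m/s; Re = 4.887e+04; ε/D = 0.0011; Haaland → f = 0.02409; ΔP_A = f(L/D)(ρV²/2) = 1.559e+06 Pa.
Pipe B: V = Q/A = 0.00702/0.0009079 = 7.732 m/s; Re = 4.686e+04; ε/D = 0.0112; Haaland → f = 0.04055; ΔP_B = f(L/D)(ρV²/2) = 5.437e+05 Pa.
ΔP_A/ΔP_B = 1.559e+06/5.437e+05 = 2.87.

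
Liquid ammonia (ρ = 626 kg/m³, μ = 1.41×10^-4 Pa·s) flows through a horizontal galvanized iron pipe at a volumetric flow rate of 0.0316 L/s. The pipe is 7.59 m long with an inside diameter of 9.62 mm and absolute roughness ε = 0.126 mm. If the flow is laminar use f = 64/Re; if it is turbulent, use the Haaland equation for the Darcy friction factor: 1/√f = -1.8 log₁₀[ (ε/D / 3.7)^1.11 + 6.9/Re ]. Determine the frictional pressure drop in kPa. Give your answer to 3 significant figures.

ΔP ≈ 2.06 kPa

Q = 0.0316 L/s = 0.0316/1000 = 3.16e-05 m³/s.
Cross-sectional area A = πD²/4 = π(0.00962)²/4 = 7.268e-05 m²; mean velocity V = Q/A = 3.16e-05/7.268e-05 = 0.4348 m/s.
Reynolds number Re = ρVD/μ = 626 · 0.4348 · 0.00962 / 0.000141 = 1.857e+04.
Re > 4000 → turbulent. Relative roughness ε/D = 0.000126/0.00962 = 0.0131. Haaland: 1/√f = -1.8 log₁₀[(0.0131/3.7)^1.11 + 6.9/1.857e+04] = -1.8 log₁₀[0.0019 + 0.000372] = 4.758, so f = 0.04418.
Darcy-Weisbach: ΔP = f(L/D)(ρV²/2) = 0.04418·(7.59/0.00962)·(626·0.4348²/2) = 0.04418·789·59.16 = 2062 Pa.
ΔP = 2062 Pa = 2.06 kPa.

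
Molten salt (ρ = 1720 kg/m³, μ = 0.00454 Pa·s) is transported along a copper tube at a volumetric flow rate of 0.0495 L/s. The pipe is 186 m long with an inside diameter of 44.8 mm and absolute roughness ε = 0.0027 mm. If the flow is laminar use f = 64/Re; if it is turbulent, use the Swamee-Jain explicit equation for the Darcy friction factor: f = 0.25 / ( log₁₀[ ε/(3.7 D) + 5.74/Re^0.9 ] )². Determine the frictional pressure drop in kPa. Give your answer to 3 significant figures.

ΔP ≈ 0.423 kPa

Q = 0.0495 L/s = 0.0495/1000 = 4.95e-05 m³/s.
Cross-sectional area A = πD²/4 = π(0.0448)²/4 = 0.001576 m²; mean velocity V = Q/A = 4.95e-05/0.001576 = 0.0314 m/s.
Reynolds number Re = ρVD/μ = 1720 · 0.0314 · 0.0448 / 0.00454 = 533.
Re < 2300 → laminar flow, so f = 64/Re = 64/533 = 0.1201 (the turbulent correlation is not needed).
Darcy-Weisbach: ΔP = f(L/D)(ρV²/2) = 0.1201·(186/0.0448)·(1720·0.0314²/2) = 0.1201·4152·0.848 = 422.8 Pa.
ΔP = 422.8 Pa = 0.423 kPa.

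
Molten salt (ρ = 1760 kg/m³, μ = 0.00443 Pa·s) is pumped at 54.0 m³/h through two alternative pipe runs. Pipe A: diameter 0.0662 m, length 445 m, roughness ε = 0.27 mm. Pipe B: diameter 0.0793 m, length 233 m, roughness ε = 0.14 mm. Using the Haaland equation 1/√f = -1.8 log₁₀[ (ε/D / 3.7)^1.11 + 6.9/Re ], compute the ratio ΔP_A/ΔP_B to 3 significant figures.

ΔP_A/ΔP_B ≈ 5.69

Pipe A: V = Q/A = 0.015/0.003442 = 4.358 m/s; Re = 1.146e+05; ε/D = 0.00408; Haaland → f = 0.02948; ΔP_A = f(L/D)(ρV²/2) = 3.312e+06 Pa.
Pipe B: V = Q/A = 0.015/0.004939 = 3.037 m/s; Re = 9.568e+04; ε/D = 0.00177; Haaland → f = 0.02441; ΔP_B = f(L/D)(ρV²/2) = 5.82e+05 Pa.
ΔP_A/ΔP_B = 3.312e+06/5.82e+05 = 5.69.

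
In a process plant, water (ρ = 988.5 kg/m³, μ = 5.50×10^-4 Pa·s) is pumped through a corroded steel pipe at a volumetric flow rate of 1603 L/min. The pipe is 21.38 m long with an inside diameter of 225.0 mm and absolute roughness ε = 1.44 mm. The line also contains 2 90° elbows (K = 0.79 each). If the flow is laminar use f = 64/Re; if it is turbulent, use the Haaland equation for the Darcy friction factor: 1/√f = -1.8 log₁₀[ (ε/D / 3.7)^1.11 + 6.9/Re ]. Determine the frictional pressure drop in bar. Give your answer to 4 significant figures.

ΔP ≈ 0.01055 bar

Q = 1603 L/min = 1603/60000 = 0.02672 m³/s.
Cross-sectional area A = πD²/4 = π(0.225)²/4 = 0.03976 m²; mean velocity V = Q/A = 0.02672/0.03976 = 0.6719 m/s.
Reynolds number Re = ρVD/μ = 988.5 · 0.6719 · 0.225 / 0.00055 = 2.717e+05.
Re > 4000 → turbulent. Relative roughness ε/D = 0.00144/0.225 = 0.0064. Haaland: 1/√f = -1.8 log₁₀[(0.0064/3.7)^1.11 + 6.9/2.717e+05] = -1.8 log₁₀[0.000859 + 2.54e-05] = 5.496, so f = 0.03311.
Total minor-loss coefficient ΣK = 2·0.79 = 1.58.
ΔP = [f·L/D + ΣK]·(ρV²/2) = [0.03311·21.38/0.225 + 1.58]·(988.5·0.6719²/2) = [3.146 + 1.58]·223.2 = 1055 Pa.
ΔP = 1055 Pa = 0.01055 bar.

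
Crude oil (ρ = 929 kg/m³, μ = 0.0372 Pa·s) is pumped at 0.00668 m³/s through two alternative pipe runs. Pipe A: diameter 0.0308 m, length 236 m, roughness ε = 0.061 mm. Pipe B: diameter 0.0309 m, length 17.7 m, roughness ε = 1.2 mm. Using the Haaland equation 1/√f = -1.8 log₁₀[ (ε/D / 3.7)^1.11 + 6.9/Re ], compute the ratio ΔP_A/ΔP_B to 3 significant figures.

Pipe A: V = Q/A = 0.00668/0.0007451 = 8.966 m/s; Re = 6896; ε/D = 0.00198; Haaland → f = 0.03648; ΔP_A = f(L/D)(ρV²/2) = 1.044e+07 Pa.
Pipe B: V = Q/A = 0.00668/0.0007499 = 8.908 m/s; Re = 6874; ε/D = 0.0388; Haaland → f = 0.06784; ΔP_B = f(L/D)(ρV²/2) = 1.432e+06 Pa.
ΔP_A/ΔP_B = 1.044e+07/1.432e+06 = 7.29.

ΔP_A/ΔP_B ≈ 7.29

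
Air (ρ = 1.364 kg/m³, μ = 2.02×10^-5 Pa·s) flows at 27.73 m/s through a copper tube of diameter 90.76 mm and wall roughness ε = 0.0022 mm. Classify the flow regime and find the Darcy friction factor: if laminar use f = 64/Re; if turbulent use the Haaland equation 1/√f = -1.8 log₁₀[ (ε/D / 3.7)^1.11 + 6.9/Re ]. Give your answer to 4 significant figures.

f ≈ 0.01614

Re = ρVD/μ = 1.364·27.73·0.09076/2.02e-05 = 1.699e+05.
Re > 4000 → turbulent. ε/D = 2.2e-06/0.09076 = 2.42e-05; Haaland: 1/√f = -1.8 log₁₀[1.76e-06 + 4.06e-05] = 7.871, so f = 0.01614.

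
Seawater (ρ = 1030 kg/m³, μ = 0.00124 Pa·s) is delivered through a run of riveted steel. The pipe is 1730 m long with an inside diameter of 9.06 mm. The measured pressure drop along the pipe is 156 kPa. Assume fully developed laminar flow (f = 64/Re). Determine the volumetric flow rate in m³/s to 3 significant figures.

For laminar flow, f = 64/Re with Re = ρVD/μ, so Darcy-Weisbach reduces to ΔP = 32μLV/D². Solving for V: V = ΔP·D²/(32μL) = 1.56e+05·(0.00906)²/(32·0.00124·1730) = 0.1865 m/s.
Check: Re = ρVD/μ = 1030·0.1865·0.00906/0.00124 = 1404 < 2300, so the laminar assumption holds.
Q = V·A = 0.1865·(π/4·0.00906²) = 1.203e-05 m³/s = 1.20×10^-5 m³/s.

Q ≈ 1.20×10^-5 m³/s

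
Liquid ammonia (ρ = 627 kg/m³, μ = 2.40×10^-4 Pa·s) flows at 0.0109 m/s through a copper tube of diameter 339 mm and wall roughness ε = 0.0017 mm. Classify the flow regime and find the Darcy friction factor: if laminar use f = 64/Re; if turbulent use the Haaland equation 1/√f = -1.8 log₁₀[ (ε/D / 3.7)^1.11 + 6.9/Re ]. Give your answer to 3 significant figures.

f ≈ 0.0312

Re = ρVD/μ = 627·0.0109·0.339/0.00024 = 9653.
Re > 4000 → turbulent. ε/D = 1.7e-06/0.339 = 5.01e-06; Haaland: 1/√f = -1.8 log₁₀[3.07e-07 + 0.000715] = 5.662, so f = 0.03119.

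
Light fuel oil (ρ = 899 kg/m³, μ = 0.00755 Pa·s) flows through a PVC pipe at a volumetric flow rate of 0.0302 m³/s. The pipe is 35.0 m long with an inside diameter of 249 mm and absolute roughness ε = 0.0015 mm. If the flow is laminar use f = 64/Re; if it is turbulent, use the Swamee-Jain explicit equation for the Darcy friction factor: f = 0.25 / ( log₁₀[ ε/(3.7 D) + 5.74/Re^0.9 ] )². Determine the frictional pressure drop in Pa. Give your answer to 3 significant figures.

ΔP ≈ 641 Pa

Cross-sectional area A = πD²/4 = π(0.249)²/4 = 0.0487 m²; mean velocity V = Q/A = 0.0302/0.0487 = 0.6202 m/s.
Reynolds number Re = ρVD/μ = 899 · 0.6202 · 0.249 / 0.00755 = 1.839e+04.
Re > 4000 → turbulent. Relative roughness ε/D = 1.5e-06/0.249 = 6.02e-06. Swamee-Jain: f = 0.25/(log₁₀[6.02e-06/3.7 + 5.74/1.839e+04^0.9])² = 0.25/(log₁₀[1.63e-06 + 0.000833])² = 0.25/(-3.078)² = 0.02638.
Darcy-Weisbach: ΔP = f(L/D)(ρV²/2) = 0.02638·(35/0.249)·(899·0.6202²/2) = 0.02638·140.6·172.9 = 641.1 Pa.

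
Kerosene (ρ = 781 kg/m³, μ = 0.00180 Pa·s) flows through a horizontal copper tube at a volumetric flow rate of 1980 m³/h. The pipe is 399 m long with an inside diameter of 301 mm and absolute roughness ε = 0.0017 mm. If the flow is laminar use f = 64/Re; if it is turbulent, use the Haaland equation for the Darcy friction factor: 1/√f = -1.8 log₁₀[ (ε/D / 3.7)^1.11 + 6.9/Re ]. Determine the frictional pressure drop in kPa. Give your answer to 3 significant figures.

Q = 1980 m³/h = 1980/3600 = 0.55 m³/s.
Cross-sectional area A = πD²/4 = π(0.301)²/4 = 0.07116 m²; mean velocity V = Q/A = 0.55/0.07116 = 7.729 m/s.
Reynolds number Re = ρVD/μ = 781 · 7.729 · 0.301 / 0.0018 = 1.009e+06.
Re > 4000 → turbulent. Relative roughness ε/D = 1.7e-06/0.301 = 5.65e-06. Haaland: 1/√f = -1.8 log₁₀[(5.65e-06/3.7)^1.11 + 6.9/1.009e+06] = -1.8 log₁₀[3.5e-07 + 6.84e-06] = 9.258, so f = 0.01167.
Darcy-Weisbach: ΔP = f(L/D)(ρV²/2) = 0.01167·(399/0.301)·(781·7.729²/2) = 0.01167·1326·2.333e+04 = 3.608e+05 Pa.
ΔP = 3.608e+05 Pa = 361 kPa.

ΔP ≈ 361 kPa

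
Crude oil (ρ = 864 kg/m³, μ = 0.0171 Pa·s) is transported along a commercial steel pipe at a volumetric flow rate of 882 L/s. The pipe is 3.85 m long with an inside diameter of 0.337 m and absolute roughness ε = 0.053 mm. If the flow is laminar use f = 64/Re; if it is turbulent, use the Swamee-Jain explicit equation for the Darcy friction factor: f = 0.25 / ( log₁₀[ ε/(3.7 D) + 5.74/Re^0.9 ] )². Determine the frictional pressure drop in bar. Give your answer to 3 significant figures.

Q = 882 L/s = 882/1000 = 0.882 m³/s.
Cross-sectional area A = πD²/4 = π(0.337)²/4 = 0.0892 m²; mean velocity V = Q/A = 0.882/0.0892 = 9.888 m/s.
Reynolds number Re = ρVD/μ = 864 · 9.888 · 0.337 / 0.0171 = 1.684e+05.
Re > 4000 → turbulent. Relative roughness ε/D = 5.3e-05/0.337 = 0.000157. Swamee-Jain: f = 0.25/(log₁₀[0.000157/3.7 + 5.74/1.684e+05^0.9])² = 0.25/(log₁₀[4.25e-05 + 0.000114])² = 0.25/(-3.807)² = 0.01725.
Darcy-Weisbach: ΔP = f(L/D)(ρV²/2) = 0.01725·(3.85/0.337)·(864·9.888²/2) = 0.01725·11.42·4.224e+04 = 8325 Pa.
ΔP = 8325 Pa = 0.0833 bar.

ΔP ≈ 0.0833 bar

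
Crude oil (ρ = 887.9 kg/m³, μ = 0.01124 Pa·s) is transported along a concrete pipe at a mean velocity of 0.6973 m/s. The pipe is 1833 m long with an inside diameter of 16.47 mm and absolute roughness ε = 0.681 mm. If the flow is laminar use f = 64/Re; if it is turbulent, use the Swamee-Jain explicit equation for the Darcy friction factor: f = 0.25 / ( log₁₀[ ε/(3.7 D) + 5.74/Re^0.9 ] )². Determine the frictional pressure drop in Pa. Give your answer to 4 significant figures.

Reynolds number Re = ρVD/μ = 887.9 · 0.6973 · 0.01647 / 0.0112 = 907.2.
Re < 2300 → laminar flow, so f = 64/Re = 64/907.2 = 0.07055 (the turbulent correlation is not needed).
Darcy-Weisbach: ΔP = f(L/D)(ρV²/2) = 0.07055·(1833/0.01647)·(887.9·0.6973²/2) = 0.07055·1.113e+05·215.9 = 1.695e+06 Pa.

ΔP ≈ 1695000 Pa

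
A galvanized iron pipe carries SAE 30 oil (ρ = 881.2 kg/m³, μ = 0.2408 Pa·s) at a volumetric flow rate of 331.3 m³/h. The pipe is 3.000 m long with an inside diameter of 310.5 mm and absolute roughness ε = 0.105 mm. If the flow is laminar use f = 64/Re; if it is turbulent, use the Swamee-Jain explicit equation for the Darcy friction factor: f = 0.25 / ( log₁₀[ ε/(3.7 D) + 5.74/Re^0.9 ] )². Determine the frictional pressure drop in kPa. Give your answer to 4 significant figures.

Q = 331.3 m³/h = 331.3/3600 = 0.09203 m³/s.
Cross-sectional area A = πD²/4 = π(0.3105)²/4 = 0.07572 m²; mean velocity V = Q/A = 0.09203/0.07572 = 1.215 m/s.
Reynolds number Re = ρVD/μ = 881.2 · 1.215 · 0.3105 / 0.241 = 1381.
Re < 2300 → laminar flow, so f = 64/Re = 64/1381 = 0.04634 (the turbulent correlation is not needed).
Darcy-Weisbach: ΔP = f(L/D)(ρV²/2) = 0.04634·(3/0.3105)·(881.2·1.215²/2) = 0.04634·9.662·650.8 = 291.4 Pa.
ΔP = 291.4 Pa = 0.2914 kPa.

ΔP ≈ 0.2914 kPa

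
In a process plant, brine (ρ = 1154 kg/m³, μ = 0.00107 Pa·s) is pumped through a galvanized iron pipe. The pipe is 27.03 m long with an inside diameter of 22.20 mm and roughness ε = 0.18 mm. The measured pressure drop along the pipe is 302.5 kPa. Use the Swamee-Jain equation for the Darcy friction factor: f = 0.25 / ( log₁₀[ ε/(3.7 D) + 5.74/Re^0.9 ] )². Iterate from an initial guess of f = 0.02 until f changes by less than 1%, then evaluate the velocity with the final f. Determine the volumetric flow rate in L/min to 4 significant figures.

Q ≈ 79.81 L/min

Rearranging Darcy-Weisbach: V = √(2·ΔP·D/(f·L·ρ)). With ε/D = 0.00018/0.0222 = 0.00811, iterate starting from f = 0.02:
  f = 0.02 → V = √(2·3.025e+05·0.0222/(0.02·27.03·1154)) = 4.64 m/s; Re = ρVD/μ = 1.111e+05; f → 0.03621
  f = 0.03621 → V = 3.449 m/s; Re = 8.257e+04; f → 0.03646
Converged (Δf/f < 1%). With the final f = 0.03646: V = √(2·3.025e+05·0.0222/(0.03646·27.03·1154)) = 3.436 m/s.
Q = V·A = 3.436·(π/4·0.0222²) = 0.00133 m³/s = 79.81 L/min.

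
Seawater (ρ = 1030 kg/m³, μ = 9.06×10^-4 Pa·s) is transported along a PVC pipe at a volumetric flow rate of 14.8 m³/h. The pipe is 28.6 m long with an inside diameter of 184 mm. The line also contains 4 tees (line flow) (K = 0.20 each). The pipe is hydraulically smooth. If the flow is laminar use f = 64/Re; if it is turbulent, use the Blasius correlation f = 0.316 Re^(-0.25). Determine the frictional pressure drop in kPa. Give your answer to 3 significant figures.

Q = 14.8 m³/h = 14.8/3600 = 0.004111 m³/s.
Cross-sectional area A = πD²/4 = π(0.184)²/4 = 0.02659 m²; mean velocity V = Q/A = 0.004111/0.02659 = 0.1546 m/s.
Reynolds number Re = ρVD/μ = 1030 · 0.1546 · 0.184 / 0.000906 = 3.234e+04.
Re > 4000 → turbulent. Smooth-pipe (Blasius): f = 0.316 Re^(-0.25) = 0.316/(3.234e+04)^0.25 = 0.02356.
Total minor-loss coefficient ΣK = 4·0.2 = 0.8.
ΔP = [f·L/D + ΣK]·(ρV²/2) = [0.02356·28.6/0.184 + 0.8]·(1030·0.1546²/2) = [3.663 + 0.8]·12.31 = 54.94 Pa.
ΔP = 54.94 Pa = 0.0549 kPa.

ΔP ≈ 0.0549 kPa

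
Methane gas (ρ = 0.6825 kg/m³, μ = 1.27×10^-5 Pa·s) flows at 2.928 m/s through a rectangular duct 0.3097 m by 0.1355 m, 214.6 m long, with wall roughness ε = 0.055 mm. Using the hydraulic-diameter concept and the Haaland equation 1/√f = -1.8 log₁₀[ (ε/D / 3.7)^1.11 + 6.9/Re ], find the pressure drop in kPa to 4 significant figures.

ΔP ≈ 0.08001 kPa

Hydraulic diameter D_h = 4A/P = 4·(0.3097·0.1355)/(2·(0.3097+0.1355)) = 0.1679/0.8904 = 0.1885 m.
Re = ρVD_h/μ = 0.6825·2.928·0.1885/1.27e-05 = 2.966e+04.
ε/D_h = 5.5e-05/0.1885 = 0.000292; Haaland gives 1/√f = -1.8 log₁₀[2.79e-05+0.000233] = 6.452, so f = 0.02403.
ΔP = f(L/D_h)(ρV²/2) = 0.02403·214.6/0.1885·2.926 = 80.01 Pa.
ΔP = 0.08001 kPa.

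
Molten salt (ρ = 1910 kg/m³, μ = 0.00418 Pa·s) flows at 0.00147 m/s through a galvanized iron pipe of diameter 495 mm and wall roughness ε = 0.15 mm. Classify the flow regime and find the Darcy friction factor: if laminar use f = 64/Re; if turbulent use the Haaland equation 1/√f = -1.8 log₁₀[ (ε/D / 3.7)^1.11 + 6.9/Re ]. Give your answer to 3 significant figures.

f ≈ 0.192

Re = ρVD/μ = 1910·0.00147·0.495/0.00418 = 332.5.
Re < 2300 → laminar, so f = 64/Re = 0.1925 (roughness is irrelevant in laminar flow).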